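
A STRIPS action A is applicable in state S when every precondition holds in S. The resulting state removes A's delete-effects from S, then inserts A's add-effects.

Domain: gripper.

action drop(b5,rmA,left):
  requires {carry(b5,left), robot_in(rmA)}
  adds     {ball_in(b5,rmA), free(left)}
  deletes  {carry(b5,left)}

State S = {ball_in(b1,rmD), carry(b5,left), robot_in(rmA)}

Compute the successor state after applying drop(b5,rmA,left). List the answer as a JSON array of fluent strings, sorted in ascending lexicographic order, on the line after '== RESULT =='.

Compute (S \ del) ∪ add:
  pre ⊆ S: {carry(b5,left), robot_in(rmA)} ⊆ S  — applicable
  S \ del = {ball_in(b1,rmD), robot_in(rmA)}
  ∪ add   = {ball_in(b1,rmD), ball_in(b5,rmA), free(left), robot_in(rmA)}

== RESULT ==
["ball_in(b1,rmD)", "ball_in(b5,rmA)", "free(left)", "robot_in(rmA)"]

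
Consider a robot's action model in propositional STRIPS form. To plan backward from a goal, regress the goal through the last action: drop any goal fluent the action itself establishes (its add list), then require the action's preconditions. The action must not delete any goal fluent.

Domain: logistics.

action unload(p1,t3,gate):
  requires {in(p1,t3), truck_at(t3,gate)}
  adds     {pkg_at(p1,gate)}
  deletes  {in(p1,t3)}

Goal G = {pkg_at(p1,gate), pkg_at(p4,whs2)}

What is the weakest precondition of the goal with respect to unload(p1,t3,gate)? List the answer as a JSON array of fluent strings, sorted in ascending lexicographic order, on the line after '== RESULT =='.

Regress:
  G ∩ del = {}  (empty — regression defined)
  G \ add = {pkg_at(p1,gate), pkg_at(p4,whs2)} \ {pkg_at(p1,gate)} = {pkg_at(p4,whs2)}
  ∪ pre   = {pkg_at(p4,whs2)} ∪ {in(p1,t3), truck_at(t3,gate)}
          = {in(p1,t3), pkg_at(p4,whs2), truck_at(t3,gate)}

== RESULT ==
["in(p1,t3)", "pkg_at(p4,whs2)", "truck_at(t3,gate)"]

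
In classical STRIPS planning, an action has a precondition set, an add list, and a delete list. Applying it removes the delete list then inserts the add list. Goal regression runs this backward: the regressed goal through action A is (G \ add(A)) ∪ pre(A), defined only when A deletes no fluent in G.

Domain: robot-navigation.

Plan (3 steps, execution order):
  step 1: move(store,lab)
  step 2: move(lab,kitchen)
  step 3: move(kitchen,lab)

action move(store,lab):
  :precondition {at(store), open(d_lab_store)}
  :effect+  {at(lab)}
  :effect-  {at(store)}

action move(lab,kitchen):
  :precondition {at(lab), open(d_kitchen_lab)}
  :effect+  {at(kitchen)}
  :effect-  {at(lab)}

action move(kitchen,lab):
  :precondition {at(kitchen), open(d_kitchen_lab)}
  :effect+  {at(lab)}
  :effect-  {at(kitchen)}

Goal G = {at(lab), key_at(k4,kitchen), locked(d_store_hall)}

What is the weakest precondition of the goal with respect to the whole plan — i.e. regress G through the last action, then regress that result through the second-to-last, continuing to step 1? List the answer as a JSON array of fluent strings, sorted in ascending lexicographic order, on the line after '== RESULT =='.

Work backward from the goal:
  through step 3 (move(kitchen,lab)): drop {at(lab)}, keep {key_at(k4,kitchen), locked(d_store_hall)}, require {at(kitchen), open(d_kitchen_lab)}
    → {at(kitchen), key_at(k4,kitchen), locked(d_store_hall), open(d_kitchen_lab)}
  through step 2 (move(lab,kitchen)): drop {at(kitchen)}, keep {key_at(k4,kitchen), locked(d_store_hall), open(d_kitchen_lab)}, require {at(lab), open(d_kitchen_lab)}
    → {at(lab), key_at(k4,kitchen), locked(d_store_hall), open(d_kitchen_lab)}
  through step 1 (move(store,lab)): drop {at(lab)}, keep {key_at(k4,kitchen), locked(d_store_hall), open(d_kitchen_lab)}, require {at(store), open(d_lab_store)}
    → {at(store), key_at(k4,kitchen), locked(d_store_hall), open(d_kitchen_lab), open(d_lab_store)}

== RESULT ==
["at(store)", "key_at(k4,kitchen)", "locked(d_store_hall)", "open(d_kitchen_lab)", "open(d_lab_store)"]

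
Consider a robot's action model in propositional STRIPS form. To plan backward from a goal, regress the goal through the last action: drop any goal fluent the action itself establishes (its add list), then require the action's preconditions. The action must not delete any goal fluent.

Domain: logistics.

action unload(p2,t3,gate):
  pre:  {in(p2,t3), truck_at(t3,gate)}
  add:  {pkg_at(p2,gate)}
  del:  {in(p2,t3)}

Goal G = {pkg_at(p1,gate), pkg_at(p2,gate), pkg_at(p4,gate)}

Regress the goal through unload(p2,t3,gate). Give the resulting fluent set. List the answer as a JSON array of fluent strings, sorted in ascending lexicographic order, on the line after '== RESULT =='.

Regress:
  G ∩ del = {}  (empty — regression defined)
  G \ add = {pkg_at(p1,gate), pkg_at(p2,gate), pkg_at(p4,gate)} \ {pkg_at(p2,gate)} = {pkg_at(p1,gate), pkg_at(p4,gate)}
  ∪ pre   = {pkg_at(p1,gate), pkg_at(p4,gate)} ∪ {in(p2,t3), truck_at(t3,gate)}
          = {in(p2,t3), pkg_at(p1,gate), pkg_at(p4,gate), truck_at(t3,gate)}

== RESULT ==
["in(p2,t3)", "pkg_at(p1,gate)", "pkg_at(p4,gate)", "truck_at(t3,gate)"]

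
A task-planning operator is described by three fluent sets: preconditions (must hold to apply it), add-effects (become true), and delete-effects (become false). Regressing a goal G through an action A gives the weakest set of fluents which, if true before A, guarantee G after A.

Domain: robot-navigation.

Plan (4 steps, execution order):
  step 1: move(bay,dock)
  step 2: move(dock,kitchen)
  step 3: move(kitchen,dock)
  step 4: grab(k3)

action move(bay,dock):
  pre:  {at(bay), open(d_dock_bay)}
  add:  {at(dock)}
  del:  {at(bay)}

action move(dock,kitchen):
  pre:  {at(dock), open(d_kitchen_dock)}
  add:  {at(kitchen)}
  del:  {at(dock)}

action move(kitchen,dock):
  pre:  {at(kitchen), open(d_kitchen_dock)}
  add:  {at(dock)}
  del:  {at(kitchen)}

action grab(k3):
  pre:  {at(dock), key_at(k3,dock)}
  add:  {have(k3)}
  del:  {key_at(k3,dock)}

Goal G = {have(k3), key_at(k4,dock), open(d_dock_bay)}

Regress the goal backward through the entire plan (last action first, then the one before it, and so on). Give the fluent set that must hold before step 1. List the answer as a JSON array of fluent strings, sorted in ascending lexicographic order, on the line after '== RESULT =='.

Regress step by step:
  through step 4 (grab(k3)): drop {have(k3)}, keep {key_at(k4,dock), open(d_dock_bay)}, require {at(dock), key_at(k3,dock)}
    → {at(dock), key_at(k3,dock), key_at(k4,dock), open(d_dock_bay)}
  through step 3 (move(kitchen,dock)): drop {at(dock)}, keep {key_at(k3,dock), key_at(k4,dock), open(d_dock_bay)}, require {at(kitchen), open(d_kitchen_dock)}
    → {at(kitchen), key_at(k3,dock), key_at(k4,dock), open(d_dock_bay), open(d_kitchen_dock)}
  through step 2 (move(dock,kitchen)): drop {at(kitchen)}, keep {key_at(k3,dock), key_at(k4,dock), open(d_dock_bay), open(d_kitchen_dock)}, require {at(dock), open(d_kitchen_dock)}
    → {at(dock), key_at(k3,dock), key_at(k4,dock), open(d_dock_bay), open(d_kitchen_dock)}
  through step 1 (move(bay,dock)): drop {at(dock)}, keep {key_at(k3,dock), key_at(k4,dock), open(d_dock_bay), open(d_kitchen_dock)}, require {at(bay), open(d_dock_bay)}
    → {at(bay), key_at(k3,dock), key_at(k4,dock), open(d_dock_bay), open(d_kitchen_dock)}

== RESULT ==
["at(bay)", "key_at(k3,dock)", "key_at(k4,dock)", "open(d_dock_bay)", "open(d_kitchen_dock)"]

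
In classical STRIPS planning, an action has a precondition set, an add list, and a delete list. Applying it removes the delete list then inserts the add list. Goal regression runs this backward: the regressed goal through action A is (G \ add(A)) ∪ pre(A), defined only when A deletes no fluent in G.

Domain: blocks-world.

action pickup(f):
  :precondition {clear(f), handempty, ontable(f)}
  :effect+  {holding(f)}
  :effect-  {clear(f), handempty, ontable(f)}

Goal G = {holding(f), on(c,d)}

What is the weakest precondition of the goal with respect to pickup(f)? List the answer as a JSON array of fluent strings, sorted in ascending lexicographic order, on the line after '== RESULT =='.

Compute (G \ add) ∪ pre:
  G ∩ del = {}  (empty — regression defined)
  G \ add = {holding(f), on(c,d)} \ {holding(f)} = {on(c,d)}
  ∪ pre   = {on(c,d)} ∪ {clear(f), handempty, ontable(f)}
          = {clear(f), handempty, on(c,d), ontable(f)}

== RESULT ==
["clear(f)", "handempty", "on(c,d)", "ontable(f)"]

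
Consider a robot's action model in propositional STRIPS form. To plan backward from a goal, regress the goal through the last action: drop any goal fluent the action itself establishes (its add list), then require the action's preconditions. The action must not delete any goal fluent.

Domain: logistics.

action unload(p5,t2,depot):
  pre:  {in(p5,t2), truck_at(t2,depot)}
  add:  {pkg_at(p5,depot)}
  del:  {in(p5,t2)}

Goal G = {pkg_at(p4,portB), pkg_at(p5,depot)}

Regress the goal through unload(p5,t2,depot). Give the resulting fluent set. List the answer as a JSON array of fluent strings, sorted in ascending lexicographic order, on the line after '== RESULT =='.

Regress:
  G ∩ del = {}  (empty — regression defined)
  G \ add = {pkg_at(p4,portB), pkg_at(p5,depot)} \ {pkg_at(p5,depot)} = {pkg_at(p4,portB)}
  ∪ pre   = {pkg_at(p4,portB)} ∪ {in(p5,t2), truck_at(t2,depot)}
          = {in(p5,t2), pkg_at(p4,portB), truck_at(t2,depot)}

== RESULT ==
["in(p5,t2)", "pkg_at(p4,portB)", "truck_at(t2,depot)"]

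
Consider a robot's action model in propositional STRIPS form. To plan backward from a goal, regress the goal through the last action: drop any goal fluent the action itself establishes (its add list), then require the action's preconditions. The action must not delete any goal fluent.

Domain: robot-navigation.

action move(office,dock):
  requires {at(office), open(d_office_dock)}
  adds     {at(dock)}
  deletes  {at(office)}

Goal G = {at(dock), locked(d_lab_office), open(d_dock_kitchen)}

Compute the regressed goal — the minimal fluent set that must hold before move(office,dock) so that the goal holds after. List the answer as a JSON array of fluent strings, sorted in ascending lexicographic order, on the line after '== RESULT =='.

Compute (G \ add) ∪ pre:
  G ∩ del = {}  (empty — regression defined)
  G \ add = {at(dock), locked(d_lab_office), open(d_dock_kitchen)} \ {at(dock)} = {locked(d_lab_office), open(d_dock_kitchen)}
  ∪ pre   = {locked(d_lab_office), open(d_dock_kitchen)} ∪ {at(office), open(d_office_dock)}
          = {at(office), locked(d_lab_office), open(d_dock_kitchen), open(d_office_dock)}

== RESULT ==
["at(office)", "locked(d_lab_office)", "open(d_dock_kitchen)", "open(d_office_dock)"]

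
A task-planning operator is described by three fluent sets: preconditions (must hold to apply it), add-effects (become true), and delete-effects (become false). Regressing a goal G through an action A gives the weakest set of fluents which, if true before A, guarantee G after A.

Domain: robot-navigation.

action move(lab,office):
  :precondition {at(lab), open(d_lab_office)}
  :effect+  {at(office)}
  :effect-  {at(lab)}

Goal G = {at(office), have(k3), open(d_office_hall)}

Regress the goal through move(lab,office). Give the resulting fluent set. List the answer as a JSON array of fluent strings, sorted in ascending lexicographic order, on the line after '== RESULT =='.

Compute (G \ add) ∪ pre:
  G ∩ del = {}  (empty — regression defined)
  G \ add = {at(office), have(k3), open(d_office_hall)} \ {at(office)} = {have(k3), open(d_office_hall)}
  ∪ pre   = {have(k3), open(d_office_hall)} ∪ {at(lab), open(d_lab_office)}
          = {at(lab), have(k3), open(d_lab_office), open(d_office_hall)}

== RESULT ==
["at(lab)", "have(k3)", "open(d_lab_office)", "open(d_office_hall)"]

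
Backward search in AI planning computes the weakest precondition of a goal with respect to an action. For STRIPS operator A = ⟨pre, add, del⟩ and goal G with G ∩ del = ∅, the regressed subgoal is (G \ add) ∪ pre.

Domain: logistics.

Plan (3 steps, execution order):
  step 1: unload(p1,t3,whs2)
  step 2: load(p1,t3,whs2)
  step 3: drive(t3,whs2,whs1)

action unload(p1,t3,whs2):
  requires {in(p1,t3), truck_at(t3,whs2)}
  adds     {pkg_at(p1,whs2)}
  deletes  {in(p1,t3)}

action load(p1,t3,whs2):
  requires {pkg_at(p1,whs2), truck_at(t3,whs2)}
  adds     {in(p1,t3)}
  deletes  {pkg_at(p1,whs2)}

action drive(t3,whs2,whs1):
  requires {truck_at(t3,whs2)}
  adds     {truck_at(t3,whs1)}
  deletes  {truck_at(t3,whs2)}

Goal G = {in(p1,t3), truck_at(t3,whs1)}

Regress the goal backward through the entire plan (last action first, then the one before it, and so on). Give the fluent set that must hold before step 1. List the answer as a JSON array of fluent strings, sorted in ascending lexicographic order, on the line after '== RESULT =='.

Work backward from the goal:
  through step 3 (drive(t3,whs2,whs1)): drop {truck_at(t3,whs1)}, keep {in(p1,t3)}, require {truck_at(t3,whs2)}
    → {in(p1,t3), truck_at(t3,whs2)}
  through step 2 (load(p1,t3,whs2)): drop {in(p1,t3)}, keep {truck_at(t3,whs2)}, require {pkg_at(p1,whs2), truck_at(t3,whs2)}
    → {pkg_at(p1,whs2), truck_at(t3,whs2)}
  through step 1 (unload(p1,t3,whs2)): drop {pkg_at(p1,whs2)}, keep {truck_at(t3,whs2)}, require {in(p1,t3), truck_at(t3,whs2)}
    → {in(p1,t3), truck_at(t3,whs2)}

== RESULT ==
["in(p1,t3)", "truck_at(t3,whs2)"]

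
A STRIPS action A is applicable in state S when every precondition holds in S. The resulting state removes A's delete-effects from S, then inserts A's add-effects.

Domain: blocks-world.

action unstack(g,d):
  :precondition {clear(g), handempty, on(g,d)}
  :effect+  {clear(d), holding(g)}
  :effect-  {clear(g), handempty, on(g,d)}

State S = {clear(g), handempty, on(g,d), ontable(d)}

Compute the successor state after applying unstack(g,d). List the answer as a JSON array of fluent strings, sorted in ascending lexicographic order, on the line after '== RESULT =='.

Progress:
  pre ⊆ S: {clear(g), handempty, on(g,d)} ⊆ S  — applicable
  S \ del = {ontable(d)}
  ∪ add   = {clear(d), holding(g), ontable(d)}

== RESULT ==
["clear(d)", "holding(g)", "ontable(d)"]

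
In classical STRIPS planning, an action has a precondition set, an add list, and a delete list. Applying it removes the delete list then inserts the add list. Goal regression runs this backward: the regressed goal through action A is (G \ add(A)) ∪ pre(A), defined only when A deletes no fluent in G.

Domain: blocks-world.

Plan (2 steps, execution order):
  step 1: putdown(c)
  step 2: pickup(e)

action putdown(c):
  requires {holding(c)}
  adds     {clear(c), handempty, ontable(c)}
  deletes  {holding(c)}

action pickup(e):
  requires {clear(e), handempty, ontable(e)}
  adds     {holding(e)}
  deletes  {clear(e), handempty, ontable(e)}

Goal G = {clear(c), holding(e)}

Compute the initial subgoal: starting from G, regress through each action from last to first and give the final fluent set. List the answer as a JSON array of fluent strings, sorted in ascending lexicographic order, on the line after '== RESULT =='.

Regress step by step:
  through step 2 (pickup(e)): drop {holding(e)}, keep {clear(c)}, require {clear(e), handempty, ontable(e)}
    → {clear(c), clear(e), handempty, ontable(e)}
  through step 1 (putdown(c)): drop {clear(c), handempty}, keep {clear(e), ontable(e)}, require {holding(c)}
    → {clear(e), holding(c), ontable(e)}

== RESULT ==
["clear(e)", "holding(c)", "ontable(e)"]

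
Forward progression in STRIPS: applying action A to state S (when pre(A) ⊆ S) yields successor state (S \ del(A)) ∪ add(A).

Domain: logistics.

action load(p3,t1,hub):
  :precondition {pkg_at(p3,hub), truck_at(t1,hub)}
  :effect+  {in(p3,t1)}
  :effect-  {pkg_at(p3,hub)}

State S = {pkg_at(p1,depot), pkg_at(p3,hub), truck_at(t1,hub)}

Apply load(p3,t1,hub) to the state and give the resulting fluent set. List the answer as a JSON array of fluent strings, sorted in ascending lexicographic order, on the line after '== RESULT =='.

Progress:
  pre ⊆ S: {pkg_at(p3,hub), truck_at(t1,hub)} ⊆ S  — applicable
  S \ del = {pkg_at(p1,depot), truck_at(t1,hub)}
  ∪ add   = {in(p3,t1), pkg_at(p1,depot), truck_at(t1,hub)}

== RESULT ==
["in(p3,t1)", "pkg_at(p1,depot)", "truck_at(t1,hub)"]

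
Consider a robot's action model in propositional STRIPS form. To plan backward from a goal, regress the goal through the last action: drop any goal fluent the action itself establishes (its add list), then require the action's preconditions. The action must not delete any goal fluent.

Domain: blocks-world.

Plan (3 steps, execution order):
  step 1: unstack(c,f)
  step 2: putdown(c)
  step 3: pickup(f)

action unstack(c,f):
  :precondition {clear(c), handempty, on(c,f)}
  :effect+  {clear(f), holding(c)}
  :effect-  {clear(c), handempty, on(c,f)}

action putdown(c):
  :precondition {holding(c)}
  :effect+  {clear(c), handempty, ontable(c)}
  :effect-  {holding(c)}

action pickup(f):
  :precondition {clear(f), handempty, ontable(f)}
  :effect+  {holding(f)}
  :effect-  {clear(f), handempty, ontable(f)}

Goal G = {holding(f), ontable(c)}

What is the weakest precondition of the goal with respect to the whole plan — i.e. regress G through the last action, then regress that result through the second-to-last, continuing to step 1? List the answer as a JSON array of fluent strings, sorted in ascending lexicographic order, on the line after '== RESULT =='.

Work backward from the goal:
  through step 3 (pickup(f)): drop {holding(f)}, keep {ontable(c)}, require {clear(f), handempty, ontable(f)}
    → {clear(f), handempty, ontable(c), ontable(f)}
  through step 2 (putdown(c)): drop {handempty, ontable(c)}, keep {clear(f), ontable(f)}, require {holding(c)}
    → {clear(f), holding(c), ontable(f)}
  through step 1 (unstack(c,f)): drop {clear(f), holding(c)}, keep {ontable(f)}, require {clear(c), handempty, on(c,f)}
    → {clear(c), handempty, on(c,f), ontable(f)}

== RESULT ==
["clear(c)", "handempty", "on(c,f)", "ontable(f)"]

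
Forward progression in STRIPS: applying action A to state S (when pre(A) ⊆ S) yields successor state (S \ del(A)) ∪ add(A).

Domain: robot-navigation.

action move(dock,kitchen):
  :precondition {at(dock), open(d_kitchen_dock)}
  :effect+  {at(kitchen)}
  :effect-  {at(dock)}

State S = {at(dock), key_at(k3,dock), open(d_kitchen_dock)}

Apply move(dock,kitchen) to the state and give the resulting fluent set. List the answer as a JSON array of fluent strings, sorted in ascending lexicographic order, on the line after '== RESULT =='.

Progress:
  pre ⊆ S: {at(dock), open(d_kitchen_dock)} ⊆ S  — applicable
  S \ del = {key_at(k3,dock), open(d_kitchen_dock)}
  ∪ add   = {at(kitchen), key_at(k3,dock), open(d_kitchen_dock)}

== RESULT ==
["at(kitchen)", "key_at(k3,dock)", "open(d_kitchen_dock)"]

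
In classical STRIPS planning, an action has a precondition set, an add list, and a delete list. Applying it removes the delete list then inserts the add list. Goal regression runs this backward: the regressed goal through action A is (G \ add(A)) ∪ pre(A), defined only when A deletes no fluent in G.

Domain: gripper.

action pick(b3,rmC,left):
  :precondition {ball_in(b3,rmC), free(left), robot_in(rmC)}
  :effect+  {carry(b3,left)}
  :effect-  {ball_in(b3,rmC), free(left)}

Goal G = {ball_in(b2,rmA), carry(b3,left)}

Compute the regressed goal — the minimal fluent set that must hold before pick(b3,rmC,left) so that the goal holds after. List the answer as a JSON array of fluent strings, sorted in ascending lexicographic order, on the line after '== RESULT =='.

Regress:
  G ∩ del = {}  (empty — regression defined)
  G \ add = {ball_in(b2,rmA), carry(b3,left)} \ {carry(b3,left)} = {ball_in(b2,rmA)}
  ∪ pre   = {ball_in(b2,rmA)} ∪ {ball_in(b3,rmC), free(left), robot_in(rmC)}
          = {ball_in(b2,rmA), ball_in(b3,rmC), free(left), robot_in(rmC)}

== RESULT ==
["ball_in(b2,rmA)", "ball_in(b3,rmC)", "free(left)", "robot_in(rmC)"]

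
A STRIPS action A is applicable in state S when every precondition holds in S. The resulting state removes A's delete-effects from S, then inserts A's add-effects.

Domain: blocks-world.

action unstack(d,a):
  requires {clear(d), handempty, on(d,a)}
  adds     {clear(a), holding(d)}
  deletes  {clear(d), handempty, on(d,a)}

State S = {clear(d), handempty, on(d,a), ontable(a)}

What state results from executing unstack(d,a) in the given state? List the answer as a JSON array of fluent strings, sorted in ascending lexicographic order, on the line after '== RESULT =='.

Progress:
  pre ⊆ S: {clear(d), handempty, on(d,a)} ⊆ S  — applicable
  S \ del = {ontable(a)}
  ∪ add   = {clear(a), holding(d), ontable(a)}

== RESULT ==
["clear(a)", "holding(d)", "ontable(a)"]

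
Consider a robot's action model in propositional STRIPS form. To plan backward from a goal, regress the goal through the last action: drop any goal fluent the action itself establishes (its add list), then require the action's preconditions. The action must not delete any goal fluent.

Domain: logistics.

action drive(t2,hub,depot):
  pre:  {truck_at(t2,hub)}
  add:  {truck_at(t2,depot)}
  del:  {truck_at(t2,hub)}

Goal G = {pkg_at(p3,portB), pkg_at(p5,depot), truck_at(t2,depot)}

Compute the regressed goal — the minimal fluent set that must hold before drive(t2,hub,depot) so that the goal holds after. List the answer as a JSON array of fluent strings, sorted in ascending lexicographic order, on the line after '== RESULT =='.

Regress:
  G ∩ del = {}  (empty — regression defined)
  G \ add = {pkg_at(p3,portB), pkg_at(p5,depot), truck_at(t2,depot)} \ {truck_at(t2,depot)} = {pkg_at(p3,portB), pkg_at(p5,depot)}
  ∪ pre   = {pkg_at(p3,portB), pkg_at(p5,depot)} ∪ {truck_at(t2,hub)}
          = {pkg_at(p3,portB), pkg_at(p5,depot), truck_at(t2,hub)}

== RESULT ==
["pkg_at(p3,portB)", "pkg_at(p5,depot)", "truck_at(t2,hub)"]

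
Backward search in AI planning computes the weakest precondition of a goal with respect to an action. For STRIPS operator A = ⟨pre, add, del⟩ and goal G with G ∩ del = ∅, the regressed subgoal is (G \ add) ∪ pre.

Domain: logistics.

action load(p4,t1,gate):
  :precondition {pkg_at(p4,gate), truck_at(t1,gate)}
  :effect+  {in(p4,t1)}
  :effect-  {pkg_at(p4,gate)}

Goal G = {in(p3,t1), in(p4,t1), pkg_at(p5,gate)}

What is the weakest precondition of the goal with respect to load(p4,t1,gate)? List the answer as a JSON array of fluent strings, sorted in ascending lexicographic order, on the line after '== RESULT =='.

Regress:
  G ∩ del = {}  (empty — regression defined)
  G \ add = {in(p3,t1), in(p4,t1), pkg_at(p5,gate)} \ {in(p4,t1)} = {in(p3,t1), pkg_at(p5,gate)}
  ∪ pre   = {in(p3,t1), pkg_at(p5,gate)} ∪ {pkg_at(p4,gate), truck_at(t1,gate)}
          = {in(p3,t1), pkg_at(p4,gate), pkg_at(p5,gate), truck_at(t1,gate)}

== RESULT ==
["in(p3,t1)", "pkg_at(p4,gate)", "pkg_at(p5,gate)", "truck_at(t1,gate)"]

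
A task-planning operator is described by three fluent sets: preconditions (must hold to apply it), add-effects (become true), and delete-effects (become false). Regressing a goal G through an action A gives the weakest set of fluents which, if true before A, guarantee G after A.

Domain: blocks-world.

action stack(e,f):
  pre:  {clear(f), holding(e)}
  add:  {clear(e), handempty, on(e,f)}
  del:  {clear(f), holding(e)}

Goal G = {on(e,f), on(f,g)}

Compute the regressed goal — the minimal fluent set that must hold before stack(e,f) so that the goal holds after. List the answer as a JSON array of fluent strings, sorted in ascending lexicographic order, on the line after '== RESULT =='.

Compute (G \ add) ∪ pre:
  G ∩ del = {}  (empty — regression defined)
  G \ add = {on(e,f), on(f,g)} \ {clear(e), handempty, on(e,f)} = {on(f,g)}
  ∪ pre   = {on(f,g)} ∪ {clear(f), holding(e)}
          = {clear(f), holding(e), on(f,g)}

== RESULT ==
["clear(f)", "holding(e)", "on(f,g)"]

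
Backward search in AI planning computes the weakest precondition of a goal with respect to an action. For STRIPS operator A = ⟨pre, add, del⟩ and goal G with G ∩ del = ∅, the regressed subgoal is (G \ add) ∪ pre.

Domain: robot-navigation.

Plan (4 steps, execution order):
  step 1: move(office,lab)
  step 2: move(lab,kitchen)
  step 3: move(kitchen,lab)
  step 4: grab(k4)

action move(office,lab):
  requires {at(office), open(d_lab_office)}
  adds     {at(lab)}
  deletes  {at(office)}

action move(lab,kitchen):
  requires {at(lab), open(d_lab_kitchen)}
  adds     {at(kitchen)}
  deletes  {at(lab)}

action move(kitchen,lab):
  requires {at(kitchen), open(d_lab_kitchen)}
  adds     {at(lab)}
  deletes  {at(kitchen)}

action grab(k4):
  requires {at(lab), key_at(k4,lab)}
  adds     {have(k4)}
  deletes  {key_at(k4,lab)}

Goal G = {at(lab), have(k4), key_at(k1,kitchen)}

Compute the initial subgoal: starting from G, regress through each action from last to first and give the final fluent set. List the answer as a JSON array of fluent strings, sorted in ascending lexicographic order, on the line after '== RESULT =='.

Work backward from the goal:
  through step 4 (grab(k4)): drop {have(k4)}, keep {at(lab), key_at(k1,kitchen)}, require {at(lab), key_at(k4,lab)}
    → {at(lab), key_at(k1,kitchen), key_at(k4,lab)}
  through step 3 (move(kitchen,lab)): drop {at(lab)}, keep {key_at(k1,kitchen), key_at(k4,lab)}, require {at(kitchen), open(d_lab_kitchen)}
    → {at(kitchen), key_at(k1,kitchen), key_at(k4,lab), open(d_lab_kitchen)}
  through step 2 (move(lab,kitchen)): drop {at(kitchen)}, keep {key_at(k1,kitchen), key_at(k4,lab), open(d_lab_kitchen)}, require {at(lab), open(d_lab_kitchen)}
    → {at(lab), key_at(k1,kitchen), key_at(k4,lab), open(d_lab_kitchen)}
  through step 1 (move(office,lab)): drop {at(lab)}, keep {key_at(k1,kitchen), key_at(k4,lab), open(d_lab_kitchen)}, require {at(office), open(d_lab_office)}
    → {at(office), key_at(k1,kitchen), key_at(k4,lab), open(d_lab_kitchen), open(d_lab_office)}

== RESULT ==
["at(office)", "key_at(k1,kitchen)", "key_at(k4,lab)", "open(d_lab_kitchen)", "open(d_lab_office)"]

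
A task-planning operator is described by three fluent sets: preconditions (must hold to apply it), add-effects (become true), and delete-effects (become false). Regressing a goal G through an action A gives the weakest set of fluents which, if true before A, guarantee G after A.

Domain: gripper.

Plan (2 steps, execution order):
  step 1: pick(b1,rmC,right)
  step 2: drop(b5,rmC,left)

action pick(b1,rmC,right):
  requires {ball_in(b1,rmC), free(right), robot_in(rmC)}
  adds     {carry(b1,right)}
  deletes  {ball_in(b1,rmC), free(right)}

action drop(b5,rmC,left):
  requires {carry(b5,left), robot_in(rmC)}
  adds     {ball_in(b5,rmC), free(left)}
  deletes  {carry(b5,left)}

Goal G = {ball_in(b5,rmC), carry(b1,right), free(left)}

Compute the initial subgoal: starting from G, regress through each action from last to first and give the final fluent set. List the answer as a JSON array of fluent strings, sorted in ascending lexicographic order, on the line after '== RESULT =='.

Regress step by step:
  through step 2 (drop(b5,rmC,left)): drop {ball_in(b5,rmC), free(left)}, keep {carry(b1,right)}, require {carry(b5,left), robot_in(rmC)}
    → {carry(b1,right), carry(b5,left), robot_in(rmC)}
  through step 1 (pick(b1,rmC,right)): drop {carry(b1,right)}, keep {carry(b5,left), robot_in(rmC)}, require {ball_in(b1,rmC), free(right), robot_in(rmC)}
    → {ball_in(b1,rmC), carry(b5,left), free(right), robot_in(rmC)}

== RESULT ==
["ball_in(b1,rmC)", "carry(b5,left)", "free(right)", "robot_in(rmC)"]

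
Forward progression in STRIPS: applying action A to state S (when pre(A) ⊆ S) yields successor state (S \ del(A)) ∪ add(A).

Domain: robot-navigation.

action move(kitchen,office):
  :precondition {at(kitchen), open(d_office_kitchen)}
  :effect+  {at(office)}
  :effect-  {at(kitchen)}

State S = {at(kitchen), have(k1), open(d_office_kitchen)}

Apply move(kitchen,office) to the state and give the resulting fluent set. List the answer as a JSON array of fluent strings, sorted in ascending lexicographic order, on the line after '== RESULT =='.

Progress:
  pre ⊆ S: {at(kitchen), open(d_office_kitchen)} ⊆ S  — applicable
  S \ del = {have(k1), open(d_office_kitchen)}
  ∪ add   = {at(office), have(k1), open(d_office_kitchen)}

== RESULT ==
["at(office)", "have(k1)", "open(d_office_kitchen)"]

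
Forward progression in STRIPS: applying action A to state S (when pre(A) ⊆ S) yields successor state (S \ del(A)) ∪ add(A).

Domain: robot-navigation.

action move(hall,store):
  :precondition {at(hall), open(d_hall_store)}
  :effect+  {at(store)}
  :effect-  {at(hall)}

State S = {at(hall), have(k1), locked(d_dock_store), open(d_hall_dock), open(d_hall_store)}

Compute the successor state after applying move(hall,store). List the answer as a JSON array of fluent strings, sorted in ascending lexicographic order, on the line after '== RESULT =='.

Progress:
  pre ⊆ S: {at(hall), open(d_hall_store)} ⊆ S  — applicable
  S \ del = {have(k1), locked(d_dock_store), open(d_hall_dock), open(d_hall_store)}
  ∪ add   = {at(store), have(k1), locked(d_dock_store), open(d_hall_dock), open(d_hall_store)}

== RESULT ==
["at(store)", "have(k1)", "locked(d_dock_store)", "open(d_hall_dock)", "open(d_hall_store)"]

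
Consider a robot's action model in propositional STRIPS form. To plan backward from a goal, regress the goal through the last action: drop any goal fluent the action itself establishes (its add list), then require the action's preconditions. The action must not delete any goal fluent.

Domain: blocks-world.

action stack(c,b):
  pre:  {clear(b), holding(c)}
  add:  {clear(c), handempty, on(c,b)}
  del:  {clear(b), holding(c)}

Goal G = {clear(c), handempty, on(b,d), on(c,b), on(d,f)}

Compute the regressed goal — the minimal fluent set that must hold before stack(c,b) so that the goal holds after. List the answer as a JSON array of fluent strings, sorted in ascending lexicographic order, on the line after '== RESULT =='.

Compute (G \ add) ∪ pre:
  G ∩ del = {}  (empty — regression defined)
  G \ add = {clear(c), handempty, on(b,d), on(c,b), on(d,f)} \ {clear(c), handempty, on(c,b)} = {on(b,d), on(d,f)}
  ∪ pre   = {on(b,d), on(d,f)} ∪ {clear(b), holding(c)}
          = {clear(b), holding(c), on(b,d), on(d,f)}

== RESULT ==
["clear(b)", "holding(c)", "on(b,d)", "on(d,f)"]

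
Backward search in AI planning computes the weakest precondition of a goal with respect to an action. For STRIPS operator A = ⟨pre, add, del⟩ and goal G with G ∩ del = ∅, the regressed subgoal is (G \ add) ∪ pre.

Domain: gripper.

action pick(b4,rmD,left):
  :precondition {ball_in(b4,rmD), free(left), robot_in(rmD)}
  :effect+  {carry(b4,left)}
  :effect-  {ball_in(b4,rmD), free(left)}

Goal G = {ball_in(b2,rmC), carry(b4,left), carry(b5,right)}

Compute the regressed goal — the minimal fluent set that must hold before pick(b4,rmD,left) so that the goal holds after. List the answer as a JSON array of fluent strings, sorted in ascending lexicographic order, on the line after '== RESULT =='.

Compute (G \ add) ∪ pre:
  G ∩ del = {}  (empty — regression defined)
  G \ add = {ball_in(b2,rmC), carry(b4,left), carry(b5,right)} \ {carry(b4,left)} = {ball_in(b2,rmC), carry(b5,right)}
  ∪ pre   = {ball_in(b2,rmC), carry(b5,right)} ∪ {ball_in(b4,rmD), free(left), robot_in(rmD)}
          = {ball_in(b2,rmC), ball_in(b4,rmD), carry(b5,right), free(left), robot_in(rmD)}

== RESULT ==
["ball_in(b2,rmC)", "ball_in(b4,rmD)", "carry(b5,right)", "free(left)", "robot_in(rmD)"]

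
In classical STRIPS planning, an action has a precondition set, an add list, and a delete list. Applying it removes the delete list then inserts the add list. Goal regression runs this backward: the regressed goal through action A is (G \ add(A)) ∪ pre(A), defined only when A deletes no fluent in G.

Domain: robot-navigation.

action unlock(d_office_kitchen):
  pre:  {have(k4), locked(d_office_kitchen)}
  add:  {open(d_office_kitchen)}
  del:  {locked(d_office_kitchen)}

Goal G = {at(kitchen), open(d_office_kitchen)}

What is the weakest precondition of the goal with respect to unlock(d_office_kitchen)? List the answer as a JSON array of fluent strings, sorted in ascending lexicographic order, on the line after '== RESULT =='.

Regress:
  G ∩ del = {}  (empty — regression defined)
  G \ add = {at(kitchen), open(d_office_kitchen)} \ {open(d_office_kitchen)} = {at(kitchen)}
  ∪ pre   = {at(kitchen)} ∪ {have(k4), locked(d_office_kitchen)}
          = {at(kitchen), have(k4), locked(d_office_kitchen)}

== RESULT ==
["at(kitchen)", "have(k4)", "locked(d_office_kitchen)"]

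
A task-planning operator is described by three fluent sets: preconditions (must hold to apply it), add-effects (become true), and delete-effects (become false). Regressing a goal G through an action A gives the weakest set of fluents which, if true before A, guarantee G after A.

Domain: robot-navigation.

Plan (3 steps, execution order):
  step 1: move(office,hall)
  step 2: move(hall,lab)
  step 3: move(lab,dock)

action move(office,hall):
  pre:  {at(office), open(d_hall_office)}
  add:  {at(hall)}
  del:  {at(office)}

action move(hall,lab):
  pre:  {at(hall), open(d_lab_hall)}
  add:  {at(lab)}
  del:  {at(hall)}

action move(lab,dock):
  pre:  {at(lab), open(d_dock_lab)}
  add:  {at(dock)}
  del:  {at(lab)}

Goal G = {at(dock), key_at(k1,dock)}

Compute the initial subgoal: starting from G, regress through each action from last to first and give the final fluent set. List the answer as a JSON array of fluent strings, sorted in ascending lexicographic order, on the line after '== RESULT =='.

Work backward from the goal:
  through step 3 (move(lab,dock)): drop {at(dock)}, keep {key_at(k1,dock)}, require {at(lab), open(d_dock_lab)}
    → {at(lab), key_at(k1,dock), open(d_dock_lab)}
  through step 2 (move(hall,lab)): drop {at(lab)}, keep {key_at(k1,dock), open(d_dock_lab)}, require {at(hall), open(d_lab_hall)}
    → {at(hall), key_at(k1,dock), open(d_dock_lab), open(d_lab_hall)}
  through step 1 (move(office,hall)): drop {at(hall)}, keep {key_at(k1,dock), open(d_dock_lab), open(d_lab_hall)}, require {at(office), open(d_hall_office)}
    → {at(office), key_at(k1,dock), open(d_dock_lab), open(d_hall_office), open(d_lab_hall)}

== RESULT ==
["at(office)", "key_at(k1,dock)", "open(d_dock_lab)", "open(d_hall_office)", "open(d_lab_hall)"]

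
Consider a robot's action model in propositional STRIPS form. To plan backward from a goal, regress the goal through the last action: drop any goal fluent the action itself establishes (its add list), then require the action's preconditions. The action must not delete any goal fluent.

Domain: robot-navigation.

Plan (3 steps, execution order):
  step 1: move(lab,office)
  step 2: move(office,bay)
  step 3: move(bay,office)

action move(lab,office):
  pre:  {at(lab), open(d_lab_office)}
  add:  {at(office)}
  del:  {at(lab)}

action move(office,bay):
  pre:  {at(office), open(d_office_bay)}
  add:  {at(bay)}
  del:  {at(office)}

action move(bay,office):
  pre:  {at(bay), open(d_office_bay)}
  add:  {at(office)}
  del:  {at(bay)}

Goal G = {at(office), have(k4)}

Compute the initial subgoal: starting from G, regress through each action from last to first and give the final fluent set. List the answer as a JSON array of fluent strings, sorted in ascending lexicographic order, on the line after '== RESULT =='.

Regress step by step:
  through step 3 (move(bay,office)): drop {at(office)}, keep {have(k4)}, require {at(bay), open(d_office_bay)}
    → {at(bay), have(k4), open(d_office_bay)}
  through step 2 (move(office,bay)): drop {at(bay)}, keep {have(k4), open(d_office_bay)}, require {at(office), open(d_office_bay)}
    → {at(office), have(k4), open(d_office_bay)}
  through step 1 (move(lab,office)): drop {at(office)}, keep {have(k4), open(d_office_bay)}, require {at(lab), open(d_lab_office)}
    → {at(lab), have(k4), open(d_lab_office), open(d_office_bay)}

== RESULT ==
["at(lab)", "have(k4)", "open(d_lab_office)", "open(d_office_bay)"]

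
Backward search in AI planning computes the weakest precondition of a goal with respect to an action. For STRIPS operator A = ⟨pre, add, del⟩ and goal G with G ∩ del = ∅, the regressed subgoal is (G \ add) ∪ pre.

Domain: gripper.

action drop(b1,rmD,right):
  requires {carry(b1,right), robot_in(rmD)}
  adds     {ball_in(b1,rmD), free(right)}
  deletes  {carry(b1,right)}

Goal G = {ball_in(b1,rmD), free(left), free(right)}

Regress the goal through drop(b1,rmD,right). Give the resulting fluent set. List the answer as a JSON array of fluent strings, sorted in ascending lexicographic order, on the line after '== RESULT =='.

Compute (G \ add) ∪ pre:
  G ∩ del = {}  (empty — regression defined)
  G \ add = {ball_in(b1,rmD), free(left), free(right)} \ {ball_in(b1,rmD), free(right)} = {free(left)}
  ∪ pre   = {free(left)} ∪ {carry(b1,right), robot_in(rmD)}
          = {carry(b1,right), free(left), robot_in(rmD)}

== RESULT ==
["carry(b1,right)", "free(left)", "robot_in(rmD)"]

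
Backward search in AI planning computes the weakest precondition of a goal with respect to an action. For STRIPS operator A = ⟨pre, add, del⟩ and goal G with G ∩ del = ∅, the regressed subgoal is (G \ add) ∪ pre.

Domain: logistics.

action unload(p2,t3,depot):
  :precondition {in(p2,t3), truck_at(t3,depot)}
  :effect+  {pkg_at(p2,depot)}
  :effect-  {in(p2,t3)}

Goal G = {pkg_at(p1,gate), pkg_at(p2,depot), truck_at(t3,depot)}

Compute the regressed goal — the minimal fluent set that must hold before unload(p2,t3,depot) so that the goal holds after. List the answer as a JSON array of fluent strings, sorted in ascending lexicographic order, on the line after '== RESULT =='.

Compute (G \ add) ∪ pre:
  G ∩ del = {}  (empty — regression defined)
  G \ add = {pkg_at(p1,gate), pkg_at(p2,depot), truck_at(t3,depot)} \ {pkg_at(p2,depot)} = {pkg_at(p1,gate), truck_at(t3,depot)}
  ∪ pre   = {pkg_at(p1,gate), truck_at(t3,depot)} ∪ {in(p2,t3), truck_at(t3,depot)}
          = {in(p2,t3), pkg_at(p1,gate), truck_at(t3,depot)}

== RESULT ==
["in(p2,t3)", "pkg_at(p1,gate)", "truck_at(t3,depot)"]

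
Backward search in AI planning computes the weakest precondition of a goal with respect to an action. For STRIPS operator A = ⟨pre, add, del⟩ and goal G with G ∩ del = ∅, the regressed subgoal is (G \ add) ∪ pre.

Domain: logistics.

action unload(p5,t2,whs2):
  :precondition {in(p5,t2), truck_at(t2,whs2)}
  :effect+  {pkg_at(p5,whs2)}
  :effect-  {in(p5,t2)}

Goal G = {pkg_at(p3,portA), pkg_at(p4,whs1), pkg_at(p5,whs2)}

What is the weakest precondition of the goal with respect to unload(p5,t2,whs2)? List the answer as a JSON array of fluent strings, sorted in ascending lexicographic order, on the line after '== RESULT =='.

Compute (G \ add) ∪ pre:
  G ∩ del = {}  (empty — regression defined)
  G \ add = {pkg_at(p3,portA), pkg_at(p4,whs1), pkg_at(p5,whs2)} \ {pkg_at(p5,whs2)} = {pkg_at(p3,portA), pkg_at(p4,whs1)}
  ∪ pre   = {pkg_at(p3,portA), pkg_at(p4,whs1)} ∪ {in(p5,t2), truck_at(t2,whs2)}
          = {in(p5,t2), pkg_at(p3,portA), pkg_at(p4,whs1), truck_at(t2,whs2)}

== RESULT ==
["in(p5,t2)", "pkg_at(p3,portA)", "pkg_at(p4,whs1)", "truck_at(t2,whs2)"]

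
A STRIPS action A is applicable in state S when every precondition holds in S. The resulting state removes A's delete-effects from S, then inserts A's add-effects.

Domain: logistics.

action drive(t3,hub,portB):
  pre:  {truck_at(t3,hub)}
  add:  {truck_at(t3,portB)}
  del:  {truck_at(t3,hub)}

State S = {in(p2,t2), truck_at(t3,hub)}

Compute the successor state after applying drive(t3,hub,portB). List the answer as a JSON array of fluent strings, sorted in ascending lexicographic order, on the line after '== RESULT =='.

Progress:
  pre ⊆ S: {truck_at(t3,hub)} ⊆ S  — applicable
  S \ del = {in(p2,t2)}
  ∪ add   = {in(p2,t2), truck_at(t3,portB)}

== RESULT ==
["in(p2,t2)", "truck_at(t3,portB)"]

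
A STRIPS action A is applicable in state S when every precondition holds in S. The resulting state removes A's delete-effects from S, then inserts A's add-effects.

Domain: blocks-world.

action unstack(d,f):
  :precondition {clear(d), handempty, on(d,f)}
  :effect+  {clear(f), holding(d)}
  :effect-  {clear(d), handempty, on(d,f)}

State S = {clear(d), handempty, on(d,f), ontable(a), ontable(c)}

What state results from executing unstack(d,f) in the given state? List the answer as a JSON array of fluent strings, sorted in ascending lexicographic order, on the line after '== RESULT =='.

Compute (S \ del) ∪ add:
  pre ⊆ S: {clear(d), handempty, on(d,f)} ⊆ S  — applicable
  S \ del = {ontable(a), ontable(c)}
  ∪ add   = {clear(f), holding(d), ontable(a), ontable(c)}

== RESULT ==
["clear(f)", "holding(d)", "ontable(a)", "ontable(c)"]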